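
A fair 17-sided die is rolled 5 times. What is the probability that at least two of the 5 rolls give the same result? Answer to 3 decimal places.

P(all 5 different) = 17/17 · 16/17 · ··· · 13/17 ≈ 0.523.
P(at least two equal) = 1 − 0.523 = 0.477.

0.477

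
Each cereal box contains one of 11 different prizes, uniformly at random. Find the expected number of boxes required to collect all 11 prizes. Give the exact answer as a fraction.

83711/2520

After i distinct types are collected, each trial gives a new one with probability (11−i)/11, so the expected wait for the next new type is 11/(11−i).
E = 11/11 + 11/10 + 11/9 + 11/8 + 11/7 + 11/6 + 11/5 + 11/4 + 11/3 + 11/2 + 11/1 = 83711/2520.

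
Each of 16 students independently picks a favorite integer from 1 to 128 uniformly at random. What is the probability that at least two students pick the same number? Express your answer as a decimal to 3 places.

It's easier to compute the probability that all 16 are distinct.
P(all distinct) = 128/128 · 127/128 · ··· · 113/128 ≈ 0.376.
So the probability of at least one match is 1 − 0.376 = 0.624.

0.624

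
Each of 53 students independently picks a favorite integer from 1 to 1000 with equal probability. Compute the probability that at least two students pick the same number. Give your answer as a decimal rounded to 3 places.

It's easier to compute the probability that all 53 are distinct.
P(all distinct) = 1000/1000 · 999/1000 · ··· · 948/1000 ≈ 0.246.
So the probability of at least one match is 1 − 0.246 = 0.754.

0.754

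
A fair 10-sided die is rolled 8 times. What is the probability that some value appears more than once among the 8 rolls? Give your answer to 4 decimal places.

0.9819

P(all 8 different) = 10/10 · 9/10 · ··· · 3/10 ≈ 0.0181.
P(at least two equal) = 1 − 0.0181 = 0.9819.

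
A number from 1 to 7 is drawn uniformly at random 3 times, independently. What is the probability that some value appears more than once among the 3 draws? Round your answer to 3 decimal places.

0.388

P(all 3 different) = 7/7 · 6/7 · ··· · 5/7 ≈ 0.612.
P(at least two equal) = 1 − 0.612 = 0.388.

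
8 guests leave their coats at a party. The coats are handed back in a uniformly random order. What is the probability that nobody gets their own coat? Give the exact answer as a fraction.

2119/5760

This is the derangement probability: permutations of 8 with no fixed point.
D(8) = 8! · (1 − 1/1! + 1/2! − ··· + (−1)^8/8!) = 14833.
P = 14833/40320 = 2119/5760.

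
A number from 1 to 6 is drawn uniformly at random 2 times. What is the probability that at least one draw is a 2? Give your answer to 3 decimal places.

P(no draw is a 2) = (5/6)^2 ≈ 0.694.
P(at least one) = 1 − 0.694 = 0.306.

0.306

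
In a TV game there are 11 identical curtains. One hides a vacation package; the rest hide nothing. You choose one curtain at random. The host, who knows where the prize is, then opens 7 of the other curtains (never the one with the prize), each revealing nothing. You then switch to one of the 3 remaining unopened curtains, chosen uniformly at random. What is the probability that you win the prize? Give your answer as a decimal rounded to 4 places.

0.3030

Your original curtain holds the prize with probability 1/11, so the other 10 collectively hold it with probability 10/11.
The host can always find 7 empty curtains to open, so the reveals don't change that 10/11; it is now spread over the 3 remaining unopened curtains.
P(win by switching) = (10/11) · (1/3) = 10/33 ≈ 0.3030.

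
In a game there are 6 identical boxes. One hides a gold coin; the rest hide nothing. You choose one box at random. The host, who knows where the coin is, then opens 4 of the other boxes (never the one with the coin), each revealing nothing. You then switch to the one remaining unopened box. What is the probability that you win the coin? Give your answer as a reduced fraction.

5/6

Your original box holds the coin with probability 1/6, so the other 5 collectively hold it with probability 5/6.
The host can always find 4 empty boxes to open, so the reveals don't change that 5/6; it is now spread over the 1 remaining unopened box.
P(win by switching) = (5/6) · (1/1) = 5/6.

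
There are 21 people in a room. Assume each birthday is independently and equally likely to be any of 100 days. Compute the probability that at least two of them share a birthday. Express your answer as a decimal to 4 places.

0.8957

It's easier to compute the probability that all 21 are distinct.
P(all distinct) = 100/100 · 99/100 · ··· · 80/100 ≈ 0.1043.
So the probability of at least one match is 1 − 0.1043 = 0.8957.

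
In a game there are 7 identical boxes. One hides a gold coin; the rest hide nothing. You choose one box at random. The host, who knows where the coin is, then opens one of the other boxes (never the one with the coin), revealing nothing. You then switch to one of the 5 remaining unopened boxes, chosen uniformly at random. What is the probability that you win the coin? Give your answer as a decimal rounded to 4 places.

Your original box holds the coin with probability 1/7, so the other 6 collectively hold it with probability 6/7.
The host can always find an empty box to open, so this doesn't change that 6/7; it is now spread over the 5 remaining unopened boxes.
P(win by switching) = (6/7) · (1/5) = 6/35 ≈ 0.1714.

0.1714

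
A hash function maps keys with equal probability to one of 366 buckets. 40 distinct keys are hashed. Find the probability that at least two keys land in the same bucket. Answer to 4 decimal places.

0.8905

It's easier to compute the probability that all 40 are distinct.
P(all distinct) = 366/366 · 365/366 · ··· · 327/366 ≈ 0.1095.
So the probability of at least one match is 1 − 0.1095 = 0.8905.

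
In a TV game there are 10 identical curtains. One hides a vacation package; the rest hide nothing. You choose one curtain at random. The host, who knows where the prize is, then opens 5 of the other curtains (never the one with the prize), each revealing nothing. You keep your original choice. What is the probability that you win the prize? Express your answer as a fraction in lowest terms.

The host can always open 5 empty curtains regardless of your choice, so the reveals give no information about your original curtain.
P(win by staying) = 1/10.

1/10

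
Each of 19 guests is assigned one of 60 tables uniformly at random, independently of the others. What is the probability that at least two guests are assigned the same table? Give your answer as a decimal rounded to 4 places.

0.9592

It's easier to compute the probability that all 19 are distinct.
P(all distinct) = 60/60 · 59/60 · ··· · 42/60 ≈ 0.0408.
So the probability of at least one match is 1 − 0.0408 = 0.9592.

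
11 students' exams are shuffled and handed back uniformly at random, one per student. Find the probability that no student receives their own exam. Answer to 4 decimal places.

This is the derangement probability: permutations of 11 with no fixed point.
D(11) = 11! · (1 − 1/1! + 1/2! − ··· + (−1)^11/11!) = 14684570.
P = 14684570/39916800 = 1468457/3991680 ≈ 0.3679.

0.3679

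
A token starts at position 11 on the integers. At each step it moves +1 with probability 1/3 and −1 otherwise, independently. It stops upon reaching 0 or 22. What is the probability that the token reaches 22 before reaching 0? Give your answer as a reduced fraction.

1/2049

Let r = q/p = (2/3)/(1/3) = 2. The recurrence P(i) = p·P(i+1) + q·P(i−1) with P(0)=0, P(22)=1 gives P(i) = (1 − r^i)/(1 − r^22).
P(11) = (1 − (2)^11) / (1 − (2)^22) = 1/2049.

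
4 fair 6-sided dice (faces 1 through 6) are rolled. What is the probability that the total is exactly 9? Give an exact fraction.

There are 6^4 = 1296 equally likely outcomes.
The number of ordered 4-tuples from {1,…,6} summing to 9 is 56.
P(sum = 9) = 56/1296 = 7/162.

7/162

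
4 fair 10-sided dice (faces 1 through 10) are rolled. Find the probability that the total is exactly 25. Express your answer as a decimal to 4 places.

0.0592

There are 10^4 = 10000 equally likely outcomes.
The number of ordered 4-tuples from {1,…,10} summing to 25 is 592.
P(sum = 25) = 592/10000 = 37/625 ≈ 0.0592.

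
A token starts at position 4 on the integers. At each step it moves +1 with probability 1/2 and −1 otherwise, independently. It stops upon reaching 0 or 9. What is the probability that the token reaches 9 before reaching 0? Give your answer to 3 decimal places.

With a fair step, P(i) = ½P(i−1) + ½P(i+1) with P(0)=0, P(9)=1 has the linear solution P(i) = i/9.
P(4) = 4/9 ≈ 0.444.

0.444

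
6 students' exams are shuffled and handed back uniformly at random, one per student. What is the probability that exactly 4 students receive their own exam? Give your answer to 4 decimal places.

Choose which 4 of the 6 are fixed: C(6,4) = 15 ways.
The remaining 2 must have no fixed point: D(2) = 1.
P = 15·1/720 = 1/48 ≈ 0.0208.

0.0208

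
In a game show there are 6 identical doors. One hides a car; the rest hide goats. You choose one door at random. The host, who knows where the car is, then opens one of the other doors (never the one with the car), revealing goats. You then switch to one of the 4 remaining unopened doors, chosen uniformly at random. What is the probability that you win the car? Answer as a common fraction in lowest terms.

Your original door holds the car with probability 1/6, so the other 5 collectively hold it with probability 5/6.
The host can always find an empty door to open, so this doesn't change that 5/6; it is now spread over the 4 remaining unopened doors.
P(win by switching) = (5/6) · (1/4) = 5/24.

5/24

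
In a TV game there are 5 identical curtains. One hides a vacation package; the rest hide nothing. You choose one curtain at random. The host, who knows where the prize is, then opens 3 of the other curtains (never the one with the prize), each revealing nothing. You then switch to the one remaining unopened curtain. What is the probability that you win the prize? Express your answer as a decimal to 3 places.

0.800

Your original curtain holds the prize with probability 1/5, so the other 4 collectively hold it with probability 4/5.
The host can always find 3 empty curtains to open, so the reveals don't change that 4/5; it is now spread over the 1 remaining unopened curtain.
P(win by switching) = (4/5) · (1/1) = 4/5 ≈ 0.800.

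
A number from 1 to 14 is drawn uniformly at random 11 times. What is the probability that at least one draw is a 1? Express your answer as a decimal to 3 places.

0.557

P(no draw is a 1) = (13/14)^11 ≈ 0.443.
P(at least one) = 1 − 0.443 = 0.557.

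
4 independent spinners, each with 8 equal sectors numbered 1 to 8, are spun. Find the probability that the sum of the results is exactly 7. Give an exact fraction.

There are 8^4 = 4096 equally likely outcomes.
The number of ordered 4-tuples from {1,…,8} summing to 7 is 20.
P(sum = 7) = 20/4096 = 5/1024.

5/1024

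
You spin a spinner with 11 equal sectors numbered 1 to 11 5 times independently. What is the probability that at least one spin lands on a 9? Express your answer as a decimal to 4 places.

0.3791

P(no spin lands on a 9) = (10/11)^5 ≈ 0.6209.
P(at least one) = 1 − 0.6209 = 0.3791.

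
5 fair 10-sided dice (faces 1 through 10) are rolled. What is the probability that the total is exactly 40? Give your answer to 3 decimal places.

There are 10^5 = 100000 equally likely outcomes.
The number of ordered 5-tuples from {1,…,10} summing to 40 is 996.
P(sum = 40) = 996/100000 = 249/25000 ≈ 0.010.

0.010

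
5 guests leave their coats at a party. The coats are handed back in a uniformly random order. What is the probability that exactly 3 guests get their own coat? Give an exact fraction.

1/12

Choose which 3 of the 5 are fixed: C(5,3) = 10 ways.
The remaining 2 must have no fixed point: D(2) = 1.
P = 10·1/120 = 1/12.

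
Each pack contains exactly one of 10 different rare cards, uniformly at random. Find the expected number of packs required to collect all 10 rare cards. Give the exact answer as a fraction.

7381/252

After i distinct types are collected, each trial gives a new one with probability (10−i)/10, so the expected wait for the next new type is 10/(10−i).
E = 10/10 + 10/9 + 10/8 + 10/7 + 10/6 + 10/5 + 10/4 + 10/3 + 10/2 + 10/1 = 7381/252.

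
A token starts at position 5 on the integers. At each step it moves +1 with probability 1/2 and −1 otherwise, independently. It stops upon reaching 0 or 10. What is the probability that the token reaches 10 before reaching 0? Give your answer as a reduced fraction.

1/2

With a fair step, P(i) = ½P(i−1) + ½P(i+1) with P(0)=0, P(10)=1 has the linear solution P(i) = i/10.
P(5) = 5/10 = 1/2.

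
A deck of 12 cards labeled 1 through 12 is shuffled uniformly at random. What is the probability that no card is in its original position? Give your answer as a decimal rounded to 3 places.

0.368

This is the derangement probability: permutations of 12 with no fixed point.
D(12) = 12! · (1 − 1/1! + 1/2! − ··· + (−1)^12/12!) = 176214841.
P = 176214841/479001600 = 16019531/43545600 ≈ 0.368.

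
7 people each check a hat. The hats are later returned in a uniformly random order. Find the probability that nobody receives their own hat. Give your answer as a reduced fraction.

This is the derangement probability: permutations of 7 with no fixed point.
D(7) = 7! · (1 − 1/1! + 1/2! − ··· + (−1)^7/7!) = 1854.
P = 1854/5040 = 103/280.

103/280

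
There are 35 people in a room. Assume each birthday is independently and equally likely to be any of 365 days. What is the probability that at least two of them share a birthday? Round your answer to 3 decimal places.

0.814

It's easier to compute the probability that all 35 are distinct.
P(all distinct) = 365/365 · 364/365 · ··· · 331/365 ≈ 0.186.
So the probability of at least one match is 1 − 0.186 = 0.814.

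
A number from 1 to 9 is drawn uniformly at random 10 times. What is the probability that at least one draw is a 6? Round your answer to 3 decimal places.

P(no draw is a 6) = (8/9)^10 ≈ 0.308.
P(at least one) = 1 − 0.308 = 0.692.

0.692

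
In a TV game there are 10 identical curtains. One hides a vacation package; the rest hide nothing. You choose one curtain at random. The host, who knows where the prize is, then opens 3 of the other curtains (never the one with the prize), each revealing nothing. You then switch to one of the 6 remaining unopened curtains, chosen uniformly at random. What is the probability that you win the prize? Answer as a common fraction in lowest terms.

Your original curtain holds the prize with probability 1/10, so the other 9 collectively hold it with probability 9/10.
The host can always find 3 empty curtains to open, so the reveals don't change that 9/10; it is now spread over the 6 remaining unopened curtains.
P(win by switching) = (9/10) · (1/6) = 3/20.

3/20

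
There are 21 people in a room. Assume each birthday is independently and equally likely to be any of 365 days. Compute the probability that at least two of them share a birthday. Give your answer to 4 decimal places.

It's easier to compute the probability that all 21 are distinct.
P(all distinct) = 365/365 · 364/365 · ··· · 345/365 ≈ 0.5563.
So the probability of at least one match is 1 − 0.5563 = 0.4437.

0.4437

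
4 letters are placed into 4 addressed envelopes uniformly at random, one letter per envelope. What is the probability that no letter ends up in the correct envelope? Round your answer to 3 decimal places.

This is the derangement probability: permutations of 4 with no fixed point.
D(4) = 4! · (1 − 1/1! + 1/2! − ··· + (−1)^4/4!) = 9.
P = 9/24 = 3/8 ≈ 0.375.

0.375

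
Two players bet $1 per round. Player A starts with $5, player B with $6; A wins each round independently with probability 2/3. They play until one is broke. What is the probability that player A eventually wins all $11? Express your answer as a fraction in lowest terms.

Let r = q/p = (1/3)/(2/3) = 1/2. The recurrence P(i) = p·P(i+1) + q·P(i−1) with P(0)=0, P(11)=1 gives P(i) = (1 − r^i)/(1 − r^11).
P(5) = (1 − (1/2)^5) / (1 − (1/2)^11) = 1984/2047.

1984/2047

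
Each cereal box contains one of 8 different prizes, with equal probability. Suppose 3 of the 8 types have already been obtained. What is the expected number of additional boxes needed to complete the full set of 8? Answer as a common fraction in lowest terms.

274/15

Starting from 3 distinct types, each trial gives a new one with probability (8−i)/8 when i types are held, so the wait for the next new type is 8/(8−i).
E = 8/5 + 8/4 + 8/3 + 8/2 + 8/1 = 274/15.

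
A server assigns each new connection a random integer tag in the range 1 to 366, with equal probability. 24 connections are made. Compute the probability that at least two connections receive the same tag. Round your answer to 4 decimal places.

It's easier to compute the probability that all 24 are distinct.
P(all distinct) = 366/366 · 365/366 · ··· · 343/366 ≈ 0.4627.
So the probability of at least one match is 1 − 0.4627 = 0.5373.

0.5373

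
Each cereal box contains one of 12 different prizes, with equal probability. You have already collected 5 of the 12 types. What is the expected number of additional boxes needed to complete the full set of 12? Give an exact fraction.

Starting from 5 distinct types, each trial gives a new one with probability (12−i)/12 when i types are held, so the wait for the next new type is 12/(12−i).
E = 12/7 + 12/6 + 12/5 + 12/4 + 12/3 + 12/2 + 12/1 = 1089/35.

1089/35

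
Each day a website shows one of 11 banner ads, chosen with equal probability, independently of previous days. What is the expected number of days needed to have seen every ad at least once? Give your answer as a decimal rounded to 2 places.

After i distinct types are collected, each trial gives a new one with probability (11−i)/11, so the expected wait for the next new type is 11/(11−i).
E = 11/11 + 11/10 + 11/9 + 11/8 + 11/7 + 11/6 + 11/5 + 11/4 + 11/3 + 11/2 + 11/1 = 83711/2520 ≈ 33.22.

33.22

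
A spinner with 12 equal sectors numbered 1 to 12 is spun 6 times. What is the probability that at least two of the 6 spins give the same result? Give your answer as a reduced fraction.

1343/1728

P(all 6 different) = 12/12 · 11/12 · ··· · 7/12 = 385/1728.
P(at least two equal) = 1 − 385/1728 = 1343/1728.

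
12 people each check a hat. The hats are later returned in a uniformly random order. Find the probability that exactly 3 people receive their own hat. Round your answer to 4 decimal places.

Choose which 3 of the 12 are fixed: C(12,3) = 220 ways.
The remaining 9 must have no fixed point: D(9) = 133496.
P = 220·133496/479001600 = 16687/272160 ≈ 0.0613.

0.0613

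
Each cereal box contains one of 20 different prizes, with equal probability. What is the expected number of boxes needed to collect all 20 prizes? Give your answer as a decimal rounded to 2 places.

After i distinct types are collected, each trial gives a new one with probability (20−i)/20, so the expected wait for the next new type is 20/(20−i).
E = 20/20 + 20/19 + 20/18 + 20/17 + 20/16 + 20/15 + 20/14 + 20/13 + 20/12 + 20/11 + 20/10 + 20/9 + 20/8 + 20/7 + 20/6 + 20/5 + 20/4 + 20/3 + 20/2 + 20/1 = 279175675/3879876 ≈ 71.95.

71.95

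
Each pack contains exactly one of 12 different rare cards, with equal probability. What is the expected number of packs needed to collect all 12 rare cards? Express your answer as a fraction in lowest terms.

86021/2310

After i distinct types are collected, each trial gives a new one with probability (12−i)/12, so the expected wait for the next new type is 12/(12−i).
E = 12/12 + 12/11 + 12/10 + 12/9 + 12/8 + 12/7 + 12/6 + 12/5 + 12/4 + 12/3 + 12/2 + 12/1 = 86021/2310.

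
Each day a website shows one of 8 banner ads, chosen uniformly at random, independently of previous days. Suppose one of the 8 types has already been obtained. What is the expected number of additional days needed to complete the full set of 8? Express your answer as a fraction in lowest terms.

Starting from 1 distinct type, each trial gives a new one with probability (8−i)/8 when i types are held, so the wait for the next new type is 8/(8−i).
E = 8/7 + 8/6 + 8/5 + 8/4 + 8/3 + 8/2 + 8/1 = 726/35.

726/35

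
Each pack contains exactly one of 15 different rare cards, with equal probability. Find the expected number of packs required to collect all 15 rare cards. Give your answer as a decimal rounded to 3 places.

49.773

After i distinct types are collected, each trial gives a new one with probability (15−i)/15, so the expected wait for the next new type is 15/(15−i).
E = 15/15 + 15/14 + 15/13 + 15/12 + 15/11 + 15/10 + 15/9 + 15/8 + 15/7 + 15/6 + 15/5 + 15/4 + 15/3 + 15/2 + 15/1 = 1195757/24024 ≈ 49.773.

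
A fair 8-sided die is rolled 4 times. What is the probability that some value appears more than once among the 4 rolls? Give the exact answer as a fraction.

P(all 4 different) = 8/8 · 7/8 · ··· · 5/8 = 105/256.
P(at least two equal) = 1 − 105/256 = 151/256.

151/256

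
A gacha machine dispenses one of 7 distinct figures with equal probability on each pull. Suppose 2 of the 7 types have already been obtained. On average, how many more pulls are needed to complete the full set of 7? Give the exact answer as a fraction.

Starting from 2 distinct types, each trial gives a new one with probability (7−i)/7 when i types are held, so the wait for the next new type is 7/(7−i).
E = 7/5 + 7/4 + 7/3 + 7/2 + 7/1 = 959/60.

959/60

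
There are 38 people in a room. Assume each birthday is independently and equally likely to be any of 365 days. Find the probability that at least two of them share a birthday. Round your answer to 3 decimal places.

0.864

It's easier to compute the probability that all 38 are distinct.
P(all distinct) = 365/365 · 364/365 · ··· · 328/365 ≈ 0.136.
So the probability of at least one match is 1 − 0.136 = 0.864.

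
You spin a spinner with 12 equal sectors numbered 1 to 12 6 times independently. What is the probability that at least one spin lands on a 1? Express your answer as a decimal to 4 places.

0.4067

P(no spin lands on a 1) = (11/12)^6 ≈ 0.5933.
P(at least one) = 1 − 0.5933 = 0.4067.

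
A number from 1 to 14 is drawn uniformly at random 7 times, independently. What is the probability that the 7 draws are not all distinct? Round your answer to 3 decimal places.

P(all 7 different) = 14/14 · 13/14 · ··· · 8/14 ≈ 0.164.
P(at least two equal) = 1 − 0.164 = 0.836.

0.836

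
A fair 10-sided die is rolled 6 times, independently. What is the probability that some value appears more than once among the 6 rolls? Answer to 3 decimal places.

P(all 6 different) = 10/10 · 9/10 · ··· · 5/10 ≈ 0.151.
P(at least two equal) = 1 − 0.151 = 0.849.

0.849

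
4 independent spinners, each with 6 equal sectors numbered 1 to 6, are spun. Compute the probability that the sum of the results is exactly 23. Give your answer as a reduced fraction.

1/324

There are 6^4 = 1296 equally likely outcomes.
The number of ordered 4-tuples from {1,…,6} summing to 23 is 4.
P(sum = 23) = 4/1296 = 1/324.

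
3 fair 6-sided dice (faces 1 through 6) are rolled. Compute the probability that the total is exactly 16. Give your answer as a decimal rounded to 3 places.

There are 6^3 = 216 equally likely outcomes.
The number of ordered 3-tuples from {1,…,6} summing to 16 is 6.
P(sum = 16) = 6/216 = 1/36 ≈ 0.028.

0.028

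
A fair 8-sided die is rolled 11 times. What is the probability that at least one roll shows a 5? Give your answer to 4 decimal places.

P(no roll shows a 5) = (7/8)^11 ≈ 0.2302.
P(at least one) = 1 − 0.2302 = 0.7698.

0.7698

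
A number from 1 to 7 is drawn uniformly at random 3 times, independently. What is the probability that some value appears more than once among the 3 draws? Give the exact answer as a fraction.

P(all 3 different) = 7/7 · 6/7 · ··· · 5/7 = 30/49.
P(at least two equal) = 1 − 30/49 = 19/49.

19/49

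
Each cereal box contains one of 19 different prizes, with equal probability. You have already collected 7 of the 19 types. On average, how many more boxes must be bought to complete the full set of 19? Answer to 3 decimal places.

Starting from 7 distinct types, each trial gives a new one with probability (19−i)/19 when i types are held, so the wait for the next new type is 19/(19−i).
E = 19/12 + 19/11 + 19/10 + 19/9 + 19/8 + 19/7 + 19/6 + 19/5 + 19/4 + 19/3 + 19/2 + 19/1 = 1634399/27720 ≈ 58.961.

58.961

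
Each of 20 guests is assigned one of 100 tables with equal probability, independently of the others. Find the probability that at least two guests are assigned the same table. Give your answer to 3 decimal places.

0.870

It's easier to compute the probability that all 20 are distinct.
P(all distinct) = 100/100 · 99/100 · ··· · 81/100 ≈ 0.130.
So the probability of at least one match is 1 − 0.130 = 0.870.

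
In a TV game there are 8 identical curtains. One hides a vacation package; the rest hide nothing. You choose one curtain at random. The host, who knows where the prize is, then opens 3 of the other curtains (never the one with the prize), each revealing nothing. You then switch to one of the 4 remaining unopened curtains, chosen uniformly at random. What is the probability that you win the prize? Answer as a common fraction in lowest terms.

7/32

Your original curtain holds the prize with probability 1/8, so the other 7 collectively hold it with probability 7/8.
The host can always find 3 empty curtains to open, so the reveals don't change that 7/8; it is now spread over the 4 remaining unopened curtains.
P(win by switching) = (7/8) · (1/4) = 7/32.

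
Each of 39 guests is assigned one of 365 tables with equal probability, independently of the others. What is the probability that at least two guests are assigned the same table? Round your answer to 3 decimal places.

0.878

It's easier to compute the probability that all 39 are distinct.
P(all distinct) = 365/365 · 364/365 · ··· · 327/365 ≈ 0.122.
So the probability of at least one match is 1 − 0.122 = 0.878.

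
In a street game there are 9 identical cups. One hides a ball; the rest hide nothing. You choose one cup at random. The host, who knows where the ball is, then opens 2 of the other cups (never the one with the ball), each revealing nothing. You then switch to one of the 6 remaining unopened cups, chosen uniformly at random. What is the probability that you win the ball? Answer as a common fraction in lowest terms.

Your original cup holds the ball with probability 1/9, so the other 8 collectively hold it with probability 8/9.
The host can always find 2 empty cups to open, so the reveals don't change that 8/9; it is now spread over the 6 remaining unopened cups.
P(win by switching) = (8/9) · (1/6) = 4/27.

4/27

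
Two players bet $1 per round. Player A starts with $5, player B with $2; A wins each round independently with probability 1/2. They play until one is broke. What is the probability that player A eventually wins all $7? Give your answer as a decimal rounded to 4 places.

With a fair step, P(i) = ½P(i−1) + ½P(i+1) with P(0)=0, P(7)=1 has the linear solution P(i) = i/7.
P(5) = 5/7 ≈ 0.7143.

0.7143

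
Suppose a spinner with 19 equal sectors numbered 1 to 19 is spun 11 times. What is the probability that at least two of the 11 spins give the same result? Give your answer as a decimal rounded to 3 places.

0.974

P(all 11 different) = 19/19 · 18/19 · ··· · 9/19 ≈ 0.026.
P(at least two equal) = 1 − 0.026 = 0.974.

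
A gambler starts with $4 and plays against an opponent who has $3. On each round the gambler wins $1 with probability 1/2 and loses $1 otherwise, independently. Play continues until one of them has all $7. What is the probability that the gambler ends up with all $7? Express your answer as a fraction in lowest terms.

With a fair step, P(i) = ½P(i−1) + ½P(i+1) with P(0)=0, P(7)=1 has the linear solution P(i) = i/7.
P(4) = 4/7.

4/7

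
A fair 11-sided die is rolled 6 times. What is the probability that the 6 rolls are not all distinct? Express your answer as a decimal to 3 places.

0.812

P(all 6 different) = 11/11 · 10/11 · ··· · 6/11 ≈ 0.188.
P(at least two equal) = 1 − 0.188 = 0.812.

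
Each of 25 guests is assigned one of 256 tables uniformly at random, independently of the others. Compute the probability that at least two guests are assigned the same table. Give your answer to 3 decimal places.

It's easier to compute the probability that all 25 are distinct.
P(all distinct) = 256/256 · 255/256 · ··· · 232/256 ≈ 0.298.
So the probability of at least one match is 1 − 0.298 = 0.702.

0.702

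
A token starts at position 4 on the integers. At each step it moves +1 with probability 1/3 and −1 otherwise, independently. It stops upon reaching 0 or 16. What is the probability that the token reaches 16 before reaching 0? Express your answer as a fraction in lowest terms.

Let r = q/p = (2/3)/(1/3) = 2. The recurrence P(i) = p·P(i+1) + q·P(i−1) with P(0)=0, P(16)=1 gives P(i) = (1 − r^i)/(1 − r^16).
P(4) = (1 − (2)^4) / (1 − (2)^16) = 1/4369.

1/4369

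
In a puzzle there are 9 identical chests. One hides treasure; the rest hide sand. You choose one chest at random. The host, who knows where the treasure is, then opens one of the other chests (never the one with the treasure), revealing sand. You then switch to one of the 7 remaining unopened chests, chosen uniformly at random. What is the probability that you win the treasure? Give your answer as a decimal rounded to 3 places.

Your original chest holds the treasure with probability 1/9, so the other 8 collectively hold it with probability 8/9.
The host can always find an empty chest to open, so this doesn't change that 8/9; it is now spread over the 7 remaining unopened chests.
P(win by switching) = (8/9) · (1/7) = 8/63 ≈ 0.127.

0.127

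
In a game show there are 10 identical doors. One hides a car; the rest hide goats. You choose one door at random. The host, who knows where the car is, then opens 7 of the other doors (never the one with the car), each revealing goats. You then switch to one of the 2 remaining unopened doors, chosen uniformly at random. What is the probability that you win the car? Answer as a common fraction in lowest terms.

9/20

Your original door holds the car with probability 1/10, so the other 9 collectively hold it with probability 9/10.
The host can always find 7 empty doors to open, so the reveals don't change that 9/10; it is now spread over the 2 remaining unopened doors.
P(win by switching) = (9/10) · (1/2) = 9/20.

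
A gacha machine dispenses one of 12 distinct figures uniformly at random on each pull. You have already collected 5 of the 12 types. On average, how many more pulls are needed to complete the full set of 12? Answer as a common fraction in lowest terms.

1089/35

Starting from 5 distinct types, each trial gives a new one with probability (12−i)/12 when i types are held, so the wait for the next new type is 12/(12−i).
E = 12/7 + 12/6 + 12/5 + 12/4 + 12/3 + 12/2 + 12/1 = 1089/35.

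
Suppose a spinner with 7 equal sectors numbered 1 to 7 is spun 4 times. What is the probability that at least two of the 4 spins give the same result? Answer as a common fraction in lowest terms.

P(all 4 different) = 7/7 · 6/7 · ··· · 4/7 = 120/343.
P(at least two equal) = 1 − 120/343 = 223/343.

223/343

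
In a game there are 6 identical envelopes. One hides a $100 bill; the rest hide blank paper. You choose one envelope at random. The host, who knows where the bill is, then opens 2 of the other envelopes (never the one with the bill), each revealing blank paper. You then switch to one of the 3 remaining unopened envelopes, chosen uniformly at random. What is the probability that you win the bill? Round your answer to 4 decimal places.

0.2778

Your original envelope holds the bill with probability 1/6, so the other 5 collectively hold it with probability 5/6.
The host can always find 2 empty envelopes to open, so the reveals don't change that 5/6; it is now spread over the 3 remaining unopened envelopes.
P(win by switching) = (5/6) · (1/3) = 5/18 ≈ 0.2778.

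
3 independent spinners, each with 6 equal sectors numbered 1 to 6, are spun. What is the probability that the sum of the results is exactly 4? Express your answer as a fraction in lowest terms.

1/72

There are 6^3 = 216 equally likely outcomes.
The number of ordered 3-tuples from {1,…,6} summing to 4 is 3.
P(sum = 4) = 3/216 = 1/72.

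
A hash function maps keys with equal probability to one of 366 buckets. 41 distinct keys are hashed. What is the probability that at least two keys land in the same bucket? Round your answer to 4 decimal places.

0.9025

It's easier to compute the probability that all 41 are distinct.
P(all distinct) = 366/366 · 365/366 · ··· · 326/366 ≈ 0.0975.
So the probability of at least one match is 1 − 0.0975 = 0.9025.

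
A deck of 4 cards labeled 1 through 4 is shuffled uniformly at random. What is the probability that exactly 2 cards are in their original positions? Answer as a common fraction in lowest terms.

1/4

Choose which 2 of the 4 are fixed: C(4,2) = 6 ways.
The remaining 2 must have no fixed point: D(2) = 1.
P = 6·1/24 = 1/4.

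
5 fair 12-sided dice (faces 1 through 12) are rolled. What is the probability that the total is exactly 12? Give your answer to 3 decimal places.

There are 12^5 = 248832 equally likely outcomes.
The number of ordered 5-tuples from {1,…,12} summing to 12 is 330.
P(sum = 12) = 330/248832 = 55/41472 ≈ 0.001.

0.001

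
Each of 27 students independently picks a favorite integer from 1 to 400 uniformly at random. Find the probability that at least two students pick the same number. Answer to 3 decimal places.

0.592

It's easier to compute the probability that all 27 are distinct.
P(all distinct) = 400/400 · 399/400 · ··· · 374/400 ≈ 0.408.
So the probability of at least one match is 1 − 0.408 = 0.592.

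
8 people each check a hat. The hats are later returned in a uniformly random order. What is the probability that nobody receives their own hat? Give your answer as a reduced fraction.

2119/5760

This is the derangement probability: permutations of 8 with no fixed point.
D(8) = 8! · (1 − 1/1! + 1/2! − ··· + (−1)^8/8!) = 14833.
P = 14833/40320 = 2119/5760.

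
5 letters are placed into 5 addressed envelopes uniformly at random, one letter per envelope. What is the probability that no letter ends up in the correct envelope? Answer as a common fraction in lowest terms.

This is the derangement probability: permutations of 5 with no fixed point.
D(5) = 5! · (1 − 1/1! + 1/2! − ··· + (−1)^5/5!) = 44.
P = 44/120 = 11/30.

11/30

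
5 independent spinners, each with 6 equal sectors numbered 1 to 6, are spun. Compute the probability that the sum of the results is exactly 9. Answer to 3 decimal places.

0.009

There are 6^5 = 7776 equally likely outcomes.
The number of ordered 5-tuples from {1,…,6} summing to 9 is 70.
P(sum = 9) = 70/7776 = 35/3888 ≈ 0.009.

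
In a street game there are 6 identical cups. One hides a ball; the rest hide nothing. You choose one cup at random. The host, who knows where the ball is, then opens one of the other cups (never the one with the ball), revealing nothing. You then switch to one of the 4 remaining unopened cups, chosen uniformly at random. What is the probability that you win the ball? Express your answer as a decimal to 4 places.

0.2083

Your original cup holds the ball with probability 1/6, so the other 5 collectively hold it with probability 5/6.
The host can always find an empty cup to open, so this doesn't change that 5/6; it is now spread over the 4 remaining unopened cups.
P(win by switching) = (5/6) · (1/4) = 5/24 ≈ 0.2083.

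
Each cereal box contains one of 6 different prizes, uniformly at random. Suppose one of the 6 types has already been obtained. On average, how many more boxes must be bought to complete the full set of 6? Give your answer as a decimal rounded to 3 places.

Starting from 1 distinct type, each trial gives a new one with probability (6−i)/6 when i types are held, so the wait for the next new type is 6/(6−i).
E = 6/5 + 6/4 + 6/3 + 6/2 + 6/1 = 137/10 ≈ 13.700.

13.700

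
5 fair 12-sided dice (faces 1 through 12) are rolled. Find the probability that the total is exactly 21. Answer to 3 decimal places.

There are 12^5 = 248832 equally likely outcomes.
The number of ordered 5-tuples from {1,…,12} summing to 21 is 4495.
P(sum = 21) = 4495/248832 ≈ 0.018.

0.018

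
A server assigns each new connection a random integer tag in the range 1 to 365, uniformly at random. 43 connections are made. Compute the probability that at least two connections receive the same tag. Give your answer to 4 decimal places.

0.9239

It's easier to compute the probability that all 43 are distinct.
P(all distinct) = 365/365 · 364/365 · ··· · 323/365 ≈ 0.0761.
So the probability of at least one match is 1 − 0.0761 = 0.9239.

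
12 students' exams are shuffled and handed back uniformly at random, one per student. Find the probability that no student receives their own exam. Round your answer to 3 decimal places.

0.368

This is the derangement probability: permutations of 12 with no fixed point.
D(12) = 12! · (1 − 1/1! + 1/2! − ··· + (−1)^12/12!) = 176214841.
P = 176214841/479001600 = 16019531/43545600 ≈ 0.368.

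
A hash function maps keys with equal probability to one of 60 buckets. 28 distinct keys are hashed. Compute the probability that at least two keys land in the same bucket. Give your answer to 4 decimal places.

0.9995

It's easier to compute the probability that all 28 are distinct.
P(all distinct) = 60/60 · 59/60 · ··· · 33/60 ≈ 0.0005.
So the probability of at least one match is 1 − 0.0005 = 0.9995.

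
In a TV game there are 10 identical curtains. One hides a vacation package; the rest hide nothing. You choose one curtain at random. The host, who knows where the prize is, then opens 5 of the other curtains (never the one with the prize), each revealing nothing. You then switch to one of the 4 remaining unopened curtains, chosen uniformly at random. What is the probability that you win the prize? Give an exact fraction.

9/40

Your original curtain holds the prize with probability 1/10, so the other 9 collectively hold it with probability 9/10.
The host can always find 5 empty curtains to open, so the reveals don't change that 9/10; it is now spread over the 4 remaining unopened curtains.
P(win by switching) = (9/10) · (1/4) = 9/40.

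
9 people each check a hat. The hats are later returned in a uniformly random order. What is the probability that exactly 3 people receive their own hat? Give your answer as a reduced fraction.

53/864

Choose which 3 of the 9 are fixed: C(9,3) = 84 ways.
The remaining 6 must have no fixed point: D(6) = 265.
P = 84·265/362880 = 53/864.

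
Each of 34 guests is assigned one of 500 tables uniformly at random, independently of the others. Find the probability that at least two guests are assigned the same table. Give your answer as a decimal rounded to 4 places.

0.6827

It's easier to compute the probability that all 34 are distinct.
P(all distinct) = 500/500 · 499/500 · ··· · 467/500 ≈ 0.3173.
So the probability of at least one match is 1 − 0.3173 = 0.6827.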